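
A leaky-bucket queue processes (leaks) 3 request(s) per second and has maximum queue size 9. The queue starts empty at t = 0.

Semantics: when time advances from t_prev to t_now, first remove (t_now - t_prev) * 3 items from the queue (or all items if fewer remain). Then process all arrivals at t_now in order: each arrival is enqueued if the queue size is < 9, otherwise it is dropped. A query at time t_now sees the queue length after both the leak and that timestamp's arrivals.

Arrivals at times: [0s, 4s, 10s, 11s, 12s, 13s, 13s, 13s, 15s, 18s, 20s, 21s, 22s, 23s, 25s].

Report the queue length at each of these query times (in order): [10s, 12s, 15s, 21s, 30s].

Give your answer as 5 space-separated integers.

Answer: 1 1 1 1 0

Derivation:
Queue lengths at query times:
  query t=10s: backlog = 1
  query t=12s: backlog = 1
  query t=15s: backlog = 1
  query t=21s: backlog = 1
  query t=30s: backlog = 0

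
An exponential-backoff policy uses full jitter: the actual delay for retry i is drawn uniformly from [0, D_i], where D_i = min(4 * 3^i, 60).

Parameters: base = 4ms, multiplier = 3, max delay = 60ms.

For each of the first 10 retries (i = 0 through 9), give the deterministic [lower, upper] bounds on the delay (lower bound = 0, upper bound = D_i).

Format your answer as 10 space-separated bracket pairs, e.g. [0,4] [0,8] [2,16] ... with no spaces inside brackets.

Computing bounds per retry:
  i=0: D_i=min(4*3^0,60)=4, bounds=[0,4]
  i=1: D_i=min(4*3^1,60)=12, bounds=[0,12]
  i=2: D_i=min(4*3^2,60)=36, bounds=[0,36]
  i=3: D_i=min(4*3^3,60)=60, bounds=[0,60]
  i=4: D_i=min(4*3^4,60)=60, bounds=[0,60]
  i=5: D_i=min(4*3^5,60)=60, bounds=[0,60]
  i=6: D_i=min(4*3^6,60)=60, bounds=[0,60]
  i=7: D_i=min(4*3^7,60)=60, bounds=[0,60]
  i=8: D_i=min(4*3^8,60)=60, bounds=[0,60]
  i=9: D_i=min(4*3^9,60)=60, bounds=[0,60]

Answer: [0,4] [0,12] [0,36] [0,60] [0,60] [0,60] [0,60] [0,60] [0,60] [0,60]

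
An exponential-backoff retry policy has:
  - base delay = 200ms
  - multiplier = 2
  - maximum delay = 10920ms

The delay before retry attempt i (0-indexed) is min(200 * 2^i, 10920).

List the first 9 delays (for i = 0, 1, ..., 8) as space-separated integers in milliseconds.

Computing each delay:
  i=0: min(200*2^0, 10920) = 200
  i=1: min(200*2^1, 10920) = 400
  i=2: min(200*2^2, 10920) = 800
  i=3: min(200*2^3, 10920) = 1600
  i=4: min(200*2^4, 10920) = 3200
  i=5: min(200*2^5, 10920) = 6400
  i=6: min(200*2^6, 10920) = 10920
  i=7: min(200*2^7, 10920) = 10920
  i=8: min(200*2^8, 10920) = 10920

Answer: 200 400 800 1600 3200 6400 10920 10920 10920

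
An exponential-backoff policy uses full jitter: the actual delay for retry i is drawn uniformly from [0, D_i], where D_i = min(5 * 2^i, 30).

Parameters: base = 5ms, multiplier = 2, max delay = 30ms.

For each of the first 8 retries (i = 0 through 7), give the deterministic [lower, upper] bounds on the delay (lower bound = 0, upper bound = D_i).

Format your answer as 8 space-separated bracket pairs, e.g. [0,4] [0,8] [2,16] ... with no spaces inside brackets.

Computing bounds per retry:
  i=0: D_i=min(5*2^0,30)=5, bounds=[0,5]
  i=1: D_i=min(5*2^1,30)=10, bounds=[0,10]
  i=2: D_i=min(5*2^2,30)=20, bounds=[0,20]
  i=3: D_i=min(5*2^3,30)=30, bounds=[0,30]
  i=4: D_i=min(5*2^4,30)=30, bounds=[0,30]
  i=5: D_i=min(5*2^5,30)=30, bounds=[0,30]
  i=6: D_i=min(5*2^6,30)=30, bounds=[0,30]
  i=7: D_i=min(5*2^7,30)=30, bounds=[0,30]

Answer: [0,5] [0,10] [0,20] [0,30] [0,30] [0,30] [0,30] [0,30]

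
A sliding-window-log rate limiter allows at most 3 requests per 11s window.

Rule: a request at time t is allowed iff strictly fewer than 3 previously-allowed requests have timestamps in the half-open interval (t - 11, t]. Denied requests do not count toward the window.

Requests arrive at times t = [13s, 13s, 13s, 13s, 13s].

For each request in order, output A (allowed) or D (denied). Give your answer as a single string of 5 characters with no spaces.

Tracking allowed requests in the window:
  req#1 t=13s: ALLOW
  req#2 t=13s: ALLOW
  req#3 t=13s: ALLOW
  req#4 t=13s: DENY
  req#5 t=13s: DENY

Answer: AAADD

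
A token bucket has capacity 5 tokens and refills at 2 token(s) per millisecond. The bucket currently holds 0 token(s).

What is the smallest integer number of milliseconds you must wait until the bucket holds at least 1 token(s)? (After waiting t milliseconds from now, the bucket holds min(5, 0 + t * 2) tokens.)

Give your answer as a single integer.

Answer: 1

Derivation:
Need 0 + t * 2 >= 1, so t >= 1/2.
Smallest integer t = ceil(1/2) = 1.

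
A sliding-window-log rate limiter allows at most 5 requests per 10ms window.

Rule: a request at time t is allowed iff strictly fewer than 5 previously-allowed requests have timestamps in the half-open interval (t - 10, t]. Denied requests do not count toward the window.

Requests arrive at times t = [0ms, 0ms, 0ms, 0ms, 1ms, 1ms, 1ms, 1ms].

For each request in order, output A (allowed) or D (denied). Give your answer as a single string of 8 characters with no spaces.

Answer: AAAAADDD

Derivation:
Tracking allowed requests in the window:
  req#1 t=0ms: ALLOW
  req#2 t=0ms: ALLOW
  req#3 t=0ms: ALLOW
  req#4 t=0ms: ALLOW
  req#5 t=1ms: ALLOW
  req#6 t=1ms: DENY
  req#7 t=1ms: DENY
  req#8 t=1ms: DENY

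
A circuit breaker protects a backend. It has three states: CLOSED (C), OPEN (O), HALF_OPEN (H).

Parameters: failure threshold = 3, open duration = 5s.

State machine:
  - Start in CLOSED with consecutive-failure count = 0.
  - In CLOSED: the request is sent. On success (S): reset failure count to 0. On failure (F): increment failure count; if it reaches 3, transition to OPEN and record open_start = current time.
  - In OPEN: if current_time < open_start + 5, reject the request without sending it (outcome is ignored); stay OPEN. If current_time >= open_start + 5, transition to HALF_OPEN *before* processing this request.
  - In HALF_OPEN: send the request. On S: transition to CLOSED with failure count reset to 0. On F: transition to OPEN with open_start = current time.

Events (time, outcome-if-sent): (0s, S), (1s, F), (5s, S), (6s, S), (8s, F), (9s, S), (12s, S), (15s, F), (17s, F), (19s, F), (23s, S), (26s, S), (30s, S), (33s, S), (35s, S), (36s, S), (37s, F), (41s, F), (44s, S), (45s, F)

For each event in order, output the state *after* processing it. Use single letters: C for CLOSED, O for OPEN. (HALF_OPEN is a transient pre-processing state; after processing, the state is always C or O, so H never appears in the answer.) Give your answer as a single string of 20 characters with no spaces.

Answer: CCCCCCCCCOOCCCCCCCCC

Derivation:
State after each event:
  event#1 t=0s outcome=S: state=CLOSED
  event#2 t=1s outcome=F: state=CLOSED
  event#3 t=5s outcome=S: state=CLOSED
  event#4 t=6s outcome=S: state=CLOSED
  event#5 t=8s outcome=F: state=CLOSED
  event#6 t=9s outcome=S: state=CLOSED
  event#7 t=12s outcome=S: state=CLOSED
  event#8 t=15s outcome=F: state=CLOSED
  event#9 t=17s outcome=F: state=CLOSED
  event#10 t=19s outcome=F: state=OPEN
  event#11 t=23s outcome=S: state=OPEN
  event#12 t=26s outcome=S: state=CLOSED
  event#13 t=30s outcome=S: state=CLOSED
  event#14 t=33s outcome=S: state=CLOSED
  event#15 t=35s outcome=S: state=CLOSED
  event#16 t=36s outcome=S: state=CLOSED
  event#17 t=37s outcome=F: state=CLOSED
  event#18 t=41s outcome=F: state=CLOSED
  event#19 t=44s outcome=S: state=CLOSED
  event#20 t=45s outcome=F: state=CLOSED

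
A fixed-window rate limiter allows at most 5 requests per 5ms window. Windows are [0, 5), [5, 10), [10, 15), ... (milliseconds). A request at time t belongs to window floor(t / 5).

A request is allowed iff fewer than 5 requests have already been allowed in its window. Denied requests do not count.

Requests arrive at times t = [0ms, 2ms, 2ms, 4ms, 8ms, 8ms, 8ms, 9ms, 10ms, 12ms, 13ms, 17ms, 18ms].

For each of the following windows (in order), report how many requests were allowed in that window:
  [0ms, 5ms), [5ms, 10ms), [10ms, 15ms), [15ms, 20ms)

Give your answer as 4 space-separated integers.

Answer: 4 4 3 2

Derivation:
Processing requests:
  req#1 t=0ms (window 0): ALLOW
  req#2 t=2ms (window 0): ALLOW
  req#3 t=2ms (window 0): ALLOW
  req#4 t=4ms (window 0): ALLOW
  req#5 t=8ms (window 1): ALLOW
  req#6 t=8ms (window 1): ALLOW
  req#7 t=8ms (window 1): ALLOW
  req#8 t=9ms (window 1): ALLOW
  req#9 t=10ms (window 2): ALLOW
  req#10 t=12ms (window 2): ALLOW
  req#11 t=13ms (window 2): ALLOW
  req#12 t=17ms (window 3): ALLOW
  req#13 t=18ms (window 3): ALLOW

Allowed counts by window: 4 4 3 2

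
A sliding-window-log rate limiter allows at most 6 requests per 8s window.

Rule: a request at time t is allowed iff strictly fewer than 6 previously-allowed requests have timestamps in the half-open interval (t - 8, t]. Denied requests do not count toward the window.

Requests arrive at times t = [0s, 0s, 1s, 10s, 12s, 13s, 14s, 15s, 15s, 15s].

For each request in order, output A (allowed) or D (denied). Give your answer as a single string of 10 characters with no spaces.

Answer: AAAAAAAAAD

Derivation:
Tracking allowed requests in the window:
  req#1 t=0s: ALLOW
  req#2 t=0s: ALLOW
  req#3 t=1s: ALLOW
  req#4 t=10s: ALLOW
  req#5 t=12s: ALLOW
  req#6 t=13s: ALLOW
  req#7 t=14s: ALLOW
  req#8 t=15s: ALLOW
  req#9 t=15s: ALLOW
  req#10 t=15s: DENY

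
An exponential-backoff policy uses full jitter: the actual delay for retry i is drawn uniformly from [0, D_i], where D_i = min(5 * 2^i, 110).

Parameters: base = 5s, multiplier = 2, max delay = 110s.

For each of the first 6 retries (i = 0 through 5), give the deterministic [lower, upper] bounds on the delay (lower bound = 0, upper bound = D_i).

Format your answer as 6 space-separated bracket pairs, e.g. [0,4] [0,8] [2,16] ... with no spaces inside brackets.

Computing bounds per retry:
  i=0: D_i=min(5*2^0,110)=5, bounds=[0,5]
  i=1: D_i=min(5*2^1,110)=10, bounds=[0,10]
  i=2: D_i=min(5*2^2,110)=20, bounds=[0,20]
  i=3: D_i=min(5*2^3,110)=40, bounds=[0,40]
  i=4: D_i=min(5*2^4,110)=80, bounds=[0,80]
  i=5: D_i=min(5*2^5,110)=110, bounds=[0,110]

Answer: [0,5] [0,10] [0,20] [0,40] [0,80] [0,110]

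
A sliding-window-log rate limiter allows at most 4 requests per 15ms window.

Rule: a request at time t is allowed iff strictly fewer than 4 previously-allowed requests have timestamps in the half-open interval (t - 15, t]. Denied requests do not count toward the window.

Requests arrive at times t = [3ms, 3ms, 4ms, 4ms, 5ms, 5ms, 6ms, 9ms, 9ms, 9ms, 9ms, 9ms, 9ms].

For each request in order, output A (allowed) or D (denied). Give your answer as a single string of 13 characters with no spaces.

Answer: AAAADDDDDDDDD

Derivation:
Tracking allowed requests in the window:
  req#1 t=3ms: ALLOW
  req#2 t=3ms: ALLOW
  req#3 t=4ms: ALLOW
  req#4 t=4ms: ALLOW
  req#5 t=5ms: DENY
  req#6 t=5ms: DENY
  req#7 t=6ms: DENY
  req#8 t=9ms: DENY
  req#9 t=9ms: DENY
  req#10 t=9ms: DENY
  req#11 t=9ms: DENY
  req#12 t=9ms: DENY
  req#13 t=9ms: DENY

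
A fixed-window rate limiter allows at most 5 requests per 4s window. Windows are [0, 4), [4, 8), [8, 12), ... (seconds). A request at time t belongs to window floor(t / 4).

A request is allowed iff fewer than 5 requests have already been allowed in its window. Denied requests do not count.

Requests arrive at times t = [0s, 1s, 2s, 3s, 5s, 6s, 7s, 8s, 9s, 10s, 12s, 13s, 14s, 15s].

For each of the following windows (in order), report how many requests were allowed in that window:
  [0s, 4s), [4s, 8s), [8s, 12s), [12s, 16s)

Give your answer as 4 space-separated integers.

Answer: 4 3 3 4

Derivation:
Processing requests:
  req#1 t=0s (window 0): ALLOW
  req#2 t=1s (window 0): ALLOW
  req#3 t=2s (window 0): ALLOW
  req#4 t=3s (window 0): ALLOW
  req#5 t=5s (window 1): ALLOW
  req#6 t=6s (window 1): ALLOW
  req#7 t=7s (window 1): ALLOW
  req#8 t=8s (window 2): ALLOW
  req#9 t=9s (window 2): ALLOW
  req#10 t=10s (window 2): ALLOW
  req#11 t=12s (window 3): ALLOW
  req#12 t=13s (window 3): ALLOW
  req#13 t=14s (window 3): ALLOW
  req#14 t=15s (window 3): ALLOW

Allowed counts by window: 4 3 3 4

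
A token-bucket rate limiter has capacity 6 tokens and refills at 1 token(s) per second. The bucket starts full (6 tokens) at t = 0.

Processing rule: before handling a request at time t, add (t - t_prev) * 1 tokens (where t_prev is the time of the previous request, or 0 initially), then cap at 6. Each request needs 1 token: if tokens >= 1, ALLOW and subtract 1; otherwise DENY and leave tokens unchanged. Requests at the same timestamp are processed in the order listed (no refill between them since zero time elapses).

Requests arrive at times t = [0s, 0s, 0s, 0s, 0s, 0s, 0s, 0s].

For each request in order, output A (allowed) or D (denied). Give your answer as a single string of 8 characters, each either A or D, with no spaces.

Answer: AAAAAADD

Derivation:
Simulating step by step:
  req#1 t=0s: ALLOW
  req#2 t=0s: ALLOW
  req#3 t=0s: ALLOW
  req#4 t=0s: ALLOW
  req#5 t=0s: ALLOW
  req#6 t=0s: ALLOW
  req#7 t=0s: DENY
  req#8 t=0s: DENY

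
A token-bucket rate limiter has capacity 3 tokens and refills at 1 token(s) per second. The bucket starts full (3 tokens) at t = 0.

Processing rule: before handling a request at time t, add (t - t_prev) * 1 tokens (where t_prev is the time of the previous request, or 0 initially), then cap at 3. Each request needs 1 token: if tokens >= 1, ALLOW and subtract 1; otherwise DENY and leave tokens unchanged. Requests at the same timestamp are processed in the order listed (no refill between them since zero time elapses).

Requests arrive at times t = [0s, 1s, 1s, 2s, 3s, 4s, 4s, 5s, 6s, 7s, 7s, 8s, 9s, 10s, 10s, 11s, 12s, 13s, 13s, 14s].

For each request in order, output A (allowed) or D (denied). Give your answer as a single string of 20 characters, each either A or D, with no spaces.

Answer: AAAAAAAAAADAAADAAADA

Derivation:
Simulating step by step:
  req#1 t=0s: ALLOW
  req#2 t=1s: ALLOW
  req#3 t=1s: ALLOW
  req#4 t=2s: ALLOW
  req#5 t=3s: ALLOW
  req#6 t=4s: ALLOW
  req#7 t=4s: ALLOW
  req#8 t=5s: ALLOW
  req#9 t=6s: ALLOW
  req#10 t=7s: ALLOW
  req#11 t=7s: DENY
  req#12 t=8s: ALLOW
  req#13 t=9s: ALLOW
  req#14 t=10s: ALLOW
  req#15 t=10s: DENY
  req#16 t=11s: ALLOW
  req#17 t=12s: ALLOW
  req#18 t=13s: ALLOW
  req#19 t=13s: DENY
  req#20 t=14s: ALLOW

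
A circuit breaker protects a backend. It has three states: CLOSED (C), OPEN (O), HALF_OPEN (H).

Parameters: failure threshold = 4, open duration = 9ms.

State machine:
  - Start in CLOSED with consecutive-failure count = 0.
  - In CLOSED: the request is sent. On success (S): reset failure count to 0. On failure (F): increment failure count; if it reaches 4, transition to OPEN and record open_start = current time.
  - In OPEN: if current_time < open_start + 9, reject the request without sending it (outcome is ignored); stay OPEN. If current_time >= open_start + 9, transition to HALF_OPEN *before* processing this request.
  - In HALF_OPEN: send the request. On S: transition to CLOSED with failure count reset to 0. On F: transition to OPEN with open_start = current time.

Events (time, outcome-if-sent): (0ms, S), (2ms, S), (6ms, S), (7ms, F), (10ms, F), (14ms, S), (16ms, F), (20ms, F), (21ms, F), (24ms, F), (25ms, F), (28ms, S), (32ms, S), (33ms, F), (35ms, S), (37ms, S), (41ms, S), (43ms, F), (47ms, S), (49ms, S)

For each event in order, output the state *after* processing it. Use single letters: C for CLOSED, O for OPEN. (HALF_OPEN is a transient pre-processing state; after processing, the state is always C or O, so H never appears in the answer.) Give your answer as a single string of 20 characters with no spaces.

Answer: CCCCCCCCCOOOOOOOOOOO

Derivation:
State after each event:
  event#1 t=0ms outcome=S: state=CLOSED
  event#2 t=2ms outcome=S: state=CLOSED
  event#3 t=6ms outcome=S: state=CLOSED
  event#4 t=7ms outcome=F: state=CLOSED
  event#5 t=10ms outcome=F: state=CLOSED
  event#6 t=14ms outcome=S: state=CLOSED
  event#7 t=16ms outcome=F: state=CLOSED
  event#8 t=20ms outcome=F: state=CLOSED
  event#9 t=21ms outcome=F: state=CLOSED
  event#10 t=24ms outcome=F: state=OPEN
  event#11 t=25ms outcome=F: state=OPEN
  event#12 t=28ms outcome=S: state=OPEN
  event#13 t=32ms outcome=S: state=OPEN
  event#14 t=33ms outcome=F: state=OPEN
  event#15 t=35ms outcome=S: state=OPEN
  event#16 t=37ms outcome=S: state=OPEN
  event#17 t=41ms outcome=S: state=OPEN
  event#18 t=43ms outcome=F: state=OPEN
  event#19 t=47ms outcome=S: state=OPEN
  event#20 t=49ms outcome=S: state=OPEN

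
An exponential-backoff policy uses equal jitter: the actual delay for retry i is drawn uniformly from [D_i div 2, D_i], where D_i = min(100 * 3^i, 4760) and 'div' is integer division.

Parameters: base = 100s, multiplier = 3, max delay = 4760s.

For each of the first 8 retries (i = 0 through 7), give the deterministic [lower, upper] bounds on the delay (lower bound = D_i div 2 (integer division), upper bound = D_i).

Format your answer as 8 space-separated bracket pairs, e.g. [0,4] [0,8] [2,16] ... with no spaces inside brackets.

Answer: [50,100] [150,300] [450,900] [1350,2700] [2380,4760] [2380,4760] [2380,4760] [2380,4760]

Derivation:
Computing bounds per retry:
  i=0: D_i=min(100*3^0,4760)=100, bounds=[50,100]
  i=1: D_i=min(100*3^1,4760)=300, bounds=[150,300]
  i=2: D_i=min(100*3^2,4760)=900, bounds=[450,900]
  i=3: D_i=min(100*3^3,4760)=2700, bounds=[1350,2700]
  i=4: D_i=min(100*3^4,4760)=4760, bounds=[2380,4760]
  i=5: D_i=min(100*3^5,4760)=4760, bounds=[2380,4760]
  i=6: D_i=min(100*3^6,4760)=4760, bounds=[2380,4760]
  i=7: D_i=min(100*3^7,4760)=4760, bounds=[2380,4760]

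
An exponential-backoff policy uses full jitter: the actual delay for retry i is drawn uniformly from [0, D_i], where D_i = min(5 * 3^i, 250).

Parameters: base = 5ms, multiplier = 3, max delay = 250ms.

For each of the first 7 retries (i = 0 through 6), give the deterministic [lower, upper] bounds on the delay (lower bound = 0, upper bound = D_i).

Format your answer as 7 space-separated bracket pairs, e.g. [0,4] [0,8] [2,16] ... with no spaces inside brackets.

Answer: [0,5] [0,15] [0,45] [0,135] [0,250] [0,250] [0,250]

Derivation:
Computing bounds per retry:
  i=0: D_i=min(5*3^0,250)=5, bounds=[0,5]
  i=1: D_i=min(5*3^1,250)=15, bounds=[0,15]
  i=2: D_i=min(5*3^2,250)=45, bounds=[0,45]
  i=3: D_i=min(5*3^3,250)=135, bounds=[0,135]
  i=4: D_i=min(5*3^4,250)=250, bounds=[0,250]
  i=5: D_i=min(5*3^5,250)=250, bounds=[0,250]
  i=6: D_i=min(5*3^6,250)=250, bounds=[0,250]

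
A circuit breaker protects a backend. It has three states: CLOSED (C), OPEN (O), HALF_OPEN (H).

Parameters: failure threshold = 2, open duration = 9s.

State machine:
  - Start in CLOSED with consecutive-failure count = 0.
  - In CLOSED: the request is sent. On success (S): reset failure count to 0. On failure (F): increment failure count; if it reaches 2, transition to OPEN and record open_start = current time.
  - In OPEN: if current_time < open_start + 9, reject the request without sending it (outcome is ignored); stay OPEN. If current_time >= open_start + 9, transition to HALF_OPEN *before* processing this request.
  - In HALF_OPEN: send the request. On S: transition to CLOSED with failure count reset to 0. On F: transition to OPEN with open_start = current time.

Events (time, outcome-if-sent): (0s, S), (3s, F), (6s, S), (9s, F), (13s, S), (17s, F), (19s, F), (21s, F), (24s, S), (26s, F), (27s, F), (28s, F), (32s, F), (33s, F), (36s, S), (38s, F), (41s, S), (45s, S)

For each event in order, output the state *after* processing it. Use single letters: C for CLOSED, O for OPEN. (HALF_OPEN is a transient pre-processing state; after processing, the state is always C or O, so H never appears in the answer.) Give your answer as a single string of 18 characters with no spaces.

Answer: CCCCCCOOOOOOOOOOOO

Derivation:
State after each event:
  event#1 t=0s outcome=S: state=CLOSED
  event#2 t=3s outcome=F: state=CLOSED
  event#3 t=6s outcome=S: state=CLOSED
  event#4 t=9s outcome=F: state=CLOSED
  event#5 t=13s outcome=S: state=CLOSED
  event#6 t=17s outcome=F: state=CLOSED
  event#7 t=19s outcome=F: state=OPEN
  event#8 t=21s outcome=F: state=OPEN
  event#9 t=24s outcome=S: state=OPEN
  event#10 t=26s outcome=F: state=OPEN
  event#11 t=27s outcome=F: state=OPEN
  event#12 t=28s outcome=F: state=OPEN
  event#13 t=32s outcome=F: state=OPEN
  event#14 t=33s outcome=F: state=OPEN
  event#15 t=36s outcome=S: state=OPEN
  event#16 t=38s outcome=F: state=OPEN
  event#17 t=41s outcome=S: state=OPEN
  event#18 t=45s outcome=S: state=OPEN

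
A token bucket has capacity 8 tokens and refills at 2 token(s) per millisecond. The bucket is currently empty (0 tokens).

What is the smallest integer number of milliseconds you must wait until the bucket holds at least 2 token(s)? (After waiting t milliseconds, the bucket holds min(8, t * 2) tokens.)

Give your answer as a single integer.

Need t * 2 >= 2, so t >= 2/2.
Smallest integer t = ceil(2/2) = 1.

Answer: 1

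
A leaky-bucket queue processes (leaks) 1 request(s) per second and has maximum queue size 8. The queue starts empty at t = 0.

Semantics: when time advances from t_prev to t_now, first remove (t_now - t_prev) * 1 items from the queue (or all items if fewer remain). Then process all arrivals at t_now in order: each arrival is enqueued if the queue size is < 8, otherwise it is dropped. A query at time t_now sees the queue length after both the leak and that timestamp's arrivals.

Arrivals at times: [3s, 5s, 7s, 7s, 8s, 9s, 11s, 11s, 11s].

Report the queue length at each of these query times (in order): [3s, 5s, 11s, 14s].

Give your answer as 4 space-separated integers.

Answer: 1 1 3 0

Derivation:
Queue lengths at query times:
  query t=3s: backlog = 1
  query t=5s: backlog = 1
  query t=11s: backlog = 3
  query t=14s: backlog = 0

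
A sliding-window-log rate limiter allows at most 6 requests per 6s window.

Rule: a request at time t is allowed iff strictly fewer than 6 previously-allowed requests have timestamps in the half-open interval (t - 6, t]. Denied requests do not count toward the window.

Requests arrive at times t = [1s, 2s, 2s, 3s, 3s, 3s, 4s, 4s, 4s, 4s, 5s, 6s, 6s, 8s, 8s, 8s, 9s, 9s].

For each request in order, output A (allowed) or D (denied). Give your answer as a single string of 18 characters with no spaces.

Tracking allowed requests in the window:
  req#1 t=1s: ALLOW
  req#2 t=2s: ALLOW
  req#3 t=2s: ALLOW
  req#4 t=3s: ALLOW
  req#5 t=3s: ALLOW
  req#6 t=3s: ALLOW
  req#7 t=4s: DENY
  req#8 t=4s: DENY
  req#9 t=4s: DENY
  req#10 t=4s: DENY
  req#11 t=5s: DENY
  req#12 t=6s: DENY
  req#13 t=6s: DENY
  req#14 t=8s: ALLOW
  req#15 t=8s: ALLOW
  req#16 t=8s: ALLOW
  req#17 t=9s: ALLOW
  req#18 t=9s: ALLOW

Answer: AAAAAADDDDDDDAAAAA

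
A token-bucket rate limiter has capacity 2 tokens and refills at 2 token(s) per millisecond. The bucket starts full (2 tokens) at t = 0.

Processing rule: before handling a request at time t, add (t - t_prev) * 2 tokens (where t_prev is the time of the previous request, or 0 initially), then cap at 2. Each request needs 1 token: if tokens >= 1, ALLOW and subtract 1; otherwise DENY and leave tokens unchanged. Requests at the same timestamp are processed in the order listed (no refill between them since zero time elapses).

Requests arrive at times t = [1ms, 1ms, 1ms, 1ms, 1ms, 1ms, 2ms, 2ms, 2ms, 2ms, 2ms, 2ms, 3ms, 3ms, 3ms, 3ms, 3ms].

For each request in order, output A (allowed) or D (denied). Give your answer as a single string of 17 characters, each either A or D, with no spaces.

Simulating step by step:
  req#1 t=1ms: ALLOW
  req#2 t=1ms: ALLOW
  req#3 t=1ms: DENY
  req#4 t=1ms: DENY
  req#5 t=1ms: DENY
  req#6 t=1ms: DENY
  req#7 t=2ms: ALLOW
  req#8 t=2ms: ALLOW
  req#9 t=2ms: DENY
  req#10 t=2ms: DENY
  req#11 t=2ms: DENY
  req#12 t=2ms: DENY
  req#13 t=3ms: ALLOW
  req#14 t=3ms: ALLOW
  req#15 t=3ms: DENY
  req#16 t=3ms: DENY
  req#17 t=3ms: DENY

Answer: AADDDDAADDDDAADDD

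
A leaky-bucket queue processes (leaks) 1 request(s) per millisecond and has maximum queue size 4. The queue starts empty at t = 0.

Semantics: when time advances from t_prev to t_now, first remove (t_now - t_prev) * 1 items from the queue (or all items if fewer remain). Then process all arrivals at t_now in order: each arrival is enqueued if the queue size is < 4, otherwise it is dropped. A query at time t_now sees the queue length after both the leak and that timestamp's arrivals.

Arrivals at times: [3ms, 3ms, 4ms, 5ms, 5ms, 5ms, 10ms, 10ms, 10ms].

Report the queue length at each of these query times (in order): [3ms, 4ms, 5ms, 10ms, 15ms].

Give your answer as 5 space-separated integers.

Queue lengths at query times:
  query t=3ms: backlog = 2
  query t=4ms: backlog = 2
  query t=5ms: backlog = 4
  query t=10ms: backlog = 3
  query t=15ms: backlog = 0

Answer: 2 2 4 3 0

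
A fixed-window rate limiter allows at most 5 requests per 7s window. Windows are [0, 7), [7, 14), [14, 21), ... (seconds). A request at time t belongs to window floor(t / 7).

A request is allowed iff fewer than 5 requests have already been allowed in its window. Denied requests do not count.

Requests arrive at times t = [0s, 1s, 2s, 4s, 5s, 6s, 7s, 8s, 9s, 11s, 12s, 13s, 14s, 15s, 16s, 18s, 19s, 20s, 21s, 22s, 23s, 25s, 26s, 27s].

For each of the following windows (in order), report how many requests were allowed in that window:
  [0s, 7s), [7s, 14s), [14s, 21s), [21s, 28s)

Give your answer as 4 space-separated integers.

Processing requests:
  req#1 t=0s (window 0): ALLOW
  req#2 t=1s (window 0): ALLOW
  req#3 t=2s (window 0): ALLOW
  req#4 t=4s (window 0): ALLOW
  req#5 t=5s (window 0): ALLOW
  req#6 t=6s (window 0): DENY
  req#7 t=7s (window 1): ALLOW
  req#8 t=8s (window 1): ALLOW
  req#9 t=9s (window 1): ALLOW
  req#10 t=11s (window 1): ALLOW
  req#11 t=12s (window 1): ALLOW
  req#12 t=13s (window 1): DENY
  req#13 t=14s (window 2): ALLOW
  req#14 t=15s (window 2): ALLOW
  req#15 t=16s (window 2): ALLOW
  req#16 t=18s (window 2): ALLOW
  req#17 t=19s (window 2): ALLOW
  req#18 t=20s (window 2): DENY
  req#19 t=21s (window 3): ALLOW
  req#20 t=22s (window 3): ALLOW
  req#21 t=23s (window 3): ALLOW
  req#22 t=25s (window 3): ALLOW
  req#23 t=26s (window 3): ALLOW
  req#24 t=27s (window 3): DENY

Allowed counts by window: 5 5 5 5

Answer: 5 5 5 5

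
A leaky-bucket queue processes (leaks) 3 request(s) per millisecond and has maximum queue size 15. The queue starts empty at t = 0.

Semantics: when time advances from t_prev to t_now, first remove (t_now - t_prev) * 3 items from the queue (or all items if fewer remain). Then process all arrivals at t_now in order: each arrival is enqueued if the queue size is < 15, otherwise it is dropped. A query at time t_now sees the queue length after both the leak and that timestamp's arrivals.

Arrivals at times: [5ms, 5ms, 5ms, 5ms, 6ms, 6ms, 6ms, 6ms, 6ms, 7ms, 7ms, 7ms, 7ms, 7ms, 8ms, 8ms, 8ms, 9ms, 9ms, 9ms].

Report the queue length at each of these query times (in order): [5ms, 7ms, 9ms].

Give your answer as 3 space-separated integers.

Queue lengths at query times:
  query t=5ms: backlog = 4
  query t=7ms: backlog = 8
  query t=9ms: backlog = 8

Answer: 4 8 8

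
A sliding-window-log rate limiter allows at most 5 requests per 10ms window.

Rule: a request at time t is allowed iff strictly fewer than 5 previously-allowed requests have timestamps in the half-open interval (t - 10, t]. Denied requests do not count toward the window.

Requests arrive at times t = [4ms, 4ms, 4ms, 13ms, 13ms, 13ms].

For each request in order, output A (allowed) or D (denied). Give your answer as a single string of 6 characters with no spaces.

Answer: AAAAAD

Derivation:
Tracking allowed requests in the window:
  req#1 t=4ms: ALLOW
  req#2 t=4ms: ALLOW
  req#3 t=4ms: ALLOW
  req#4 t=13ms: ALLOW
  req#5 t=13ms: ALLOW
  req#6 t=13ms: DENY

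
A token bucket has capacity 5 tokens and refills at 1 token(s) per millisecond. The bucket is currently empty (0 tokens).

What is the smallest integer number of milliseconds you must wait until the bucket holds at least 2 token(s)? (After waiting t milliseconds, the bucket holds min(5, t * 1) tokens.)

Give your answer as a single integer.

Need t * 1 >= 2, so t >= 2/1.
Smallest integer t = ceil(2/1) = 2.

Answer: 2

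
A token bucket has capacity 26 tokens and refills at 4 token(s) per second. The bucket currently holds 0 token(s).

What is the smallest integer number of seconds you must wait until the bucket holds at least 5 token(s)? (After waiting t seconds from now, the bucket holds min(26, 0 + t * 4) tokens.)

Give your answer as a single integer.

Need 0 + t * 4 >= 5, so t >= 5/4.
Smallest integer t = ceil(5/4) = 2.

Answer: 2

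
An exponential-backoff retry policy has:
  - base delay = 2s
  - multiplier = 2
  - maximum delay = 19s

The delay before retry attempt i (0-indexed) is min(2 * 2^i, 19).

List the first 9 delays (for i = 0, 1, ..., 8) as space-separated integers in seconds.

Answer: 2 4 8 16 19 19 19 19 19

Derivation:
Computing each delay:
  i=0: min(2*2^0, 19) = 2
  i=1: min(2*2^1, 19) = 4
  i=2: min(2*2^2, 19) = 8
  i=3: min(2*2^3, 19) = 16
  i=4: min(2*2^4, 19) = 19
  i=5: min(2*2^5, 19) = 19
  i=6: min(2*2^6, 19) = 19
  i=7: min(2*2^7, 19) = 19
  i=8: min(2*2^8, 19) = 19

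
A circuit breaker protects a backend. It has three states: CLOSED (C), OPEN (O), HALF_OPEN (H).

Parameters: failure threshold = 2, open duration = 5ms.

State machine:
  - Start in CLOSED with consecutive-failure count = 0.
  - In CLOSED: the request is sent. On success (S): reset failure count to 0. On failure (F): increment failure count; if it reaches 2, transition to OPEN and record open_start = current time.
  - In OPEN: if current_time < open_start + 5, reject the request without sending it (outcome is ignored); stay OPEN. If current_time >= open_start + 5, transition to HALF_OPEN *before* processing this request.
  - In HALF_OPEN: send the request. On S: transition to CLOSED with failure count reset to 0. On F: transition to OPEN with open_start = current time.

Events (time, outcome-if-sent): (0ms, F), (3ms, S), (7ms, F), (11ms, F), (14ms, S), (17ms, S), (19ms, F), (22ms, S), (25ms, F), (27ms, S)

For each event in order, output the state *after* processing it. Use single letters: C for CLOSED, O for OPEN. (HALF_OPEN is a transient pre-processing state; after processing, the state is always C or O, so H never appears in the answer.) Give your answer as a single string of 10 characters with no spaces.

Answer: CCCOOCCCCC

Derivation:
State after each event:
  event#1 t=0ms outcome=F: state=CLOSED
  event#2 t=3ms outcome=S: state=CLOSED
  event#3 t=7ms outcome=F: state=CLOSED
  event#4 t=11ms outcome=F: state=OPEN
  event#5 t=14ms outcome=S: state=OPEN
  event#6 t=17ms outcome=S: state=CLOSED
  event#7 t=19ms outcome=F: state=CLOSED
  event#8 t=22ms outcome=S: state=CLOSED
  event#9 t=25ms outcome=F: state=CLOSED
  event#10 t=27ms outcome=S: state=CLOSED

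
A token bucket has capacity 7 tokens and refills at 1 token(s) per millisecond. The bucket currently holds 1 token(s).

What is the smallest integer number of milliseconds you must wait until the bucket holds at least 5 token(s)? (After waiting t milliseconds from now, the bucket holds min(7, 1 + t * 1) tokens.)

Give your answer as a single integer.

Answer: 4

Derivation:
Need 1 + t * 1 >= 5, so t >= 4/1.
Smallest integer t = ceil(4/1) = 4.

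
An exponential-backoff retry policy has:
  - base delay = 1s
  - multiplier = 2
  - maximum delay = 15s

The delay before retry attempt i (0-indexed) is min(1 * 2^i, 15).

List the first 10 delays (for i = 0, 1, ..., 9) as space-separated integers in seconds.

Answer: 1 2 4 8 15 15 15 15 15 15

Derivation:
Computing each delay:
  i=0: min(1*2^0, 15) = 1
  i=1: min(1*2^1, 15) = 2
  i=2: min(1*2^2, 15) = 4
  i=3: min(1*2^3, 15) = 8
  i=4: min(1*2^4, 15) = 15
  i=5: min(1*2^5, 15) = 15
  i=6: min(1*2^6, 15) = 15
  i=7: min(1*2^7, 15) = 15
  i=8: min(1*2^8, 15) = 15
  i=9: min(1*2^9, 15) = 15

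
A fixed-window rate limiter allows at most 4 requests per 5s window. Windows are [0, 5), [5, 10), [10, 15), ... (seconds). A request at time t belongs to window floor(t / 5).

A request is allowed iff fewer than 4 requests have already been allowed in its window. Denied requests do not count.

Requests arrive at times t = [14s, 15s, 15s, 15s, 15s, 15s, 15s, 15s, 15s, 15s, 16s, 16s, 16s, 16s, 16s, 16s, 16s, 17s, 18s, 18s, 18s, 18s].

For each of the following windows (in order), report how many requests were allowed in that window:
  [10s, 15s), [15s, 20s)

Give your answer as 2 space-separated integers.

Processing requests:
  req#1 t=14s (window 2): ALLOW
  req#2 t=15s (window 3): ALLOW
  req#3 t=15s (window 3): ALLOW
  req#4 t=15s (window 3): ALLOW
  req#5 t=15s (window 3): ALLOW
  req#6 t=15s (window 3): DENY
  req#7 t=15s (window 3): DENY
  req#8 t=15s (window 3): DENY
  req#9 t=15s (window 3): DENY
  req#10 t=15s (window 3): DENY
  req#11 t=16s (window 3): DENY
  req#12 t=16s (window 3): DENY
  req#13 t=16s (window 3): DENY
  req#14 t=16s (window 3): DENY
  req#15 t=16s (window 3): DENY
  req#16 t=16s (window 3): DENY
  req#17 t=16s (window 3): DENY
  req#18 t=17s (window 3): DENY
  req#19 t=18s (window 3): DENY
  req#20 t=18s (window 3): DENY
  req#21 t=18s (window 3): DENY
  req#22 t=18s (window 3): DENY

Allowed counts by window: 1 4

Answer: 1 4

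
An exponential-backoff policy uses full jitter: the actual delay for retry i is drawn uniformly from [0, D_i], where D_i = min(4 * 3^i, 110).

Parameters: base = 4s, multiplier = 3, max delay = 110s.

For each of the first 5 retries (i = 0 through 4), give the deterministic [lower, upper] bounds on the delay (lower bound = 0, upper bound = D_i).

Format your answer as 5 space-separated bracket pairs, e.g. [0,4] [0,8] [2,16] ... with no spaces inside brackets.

Computing bounds per retry:
  i=0: D_i=min(4*3^0,110)=4, bounds=[0,4]
  i=1: D_i=min(4*3^1,110)=12, bounds=[0,12]
  i=2: D_i=min(4*3^2,110)=36, bounds=[0,36]
  i=3: D_i=min(4*3^3,110)=108, bounds=[0,108]
  i=4: D_i=min(4*3^4,110)=110, bounds=[0,110]

Answer: [0,4] [0,12] [0,36] [0,108] [0,110]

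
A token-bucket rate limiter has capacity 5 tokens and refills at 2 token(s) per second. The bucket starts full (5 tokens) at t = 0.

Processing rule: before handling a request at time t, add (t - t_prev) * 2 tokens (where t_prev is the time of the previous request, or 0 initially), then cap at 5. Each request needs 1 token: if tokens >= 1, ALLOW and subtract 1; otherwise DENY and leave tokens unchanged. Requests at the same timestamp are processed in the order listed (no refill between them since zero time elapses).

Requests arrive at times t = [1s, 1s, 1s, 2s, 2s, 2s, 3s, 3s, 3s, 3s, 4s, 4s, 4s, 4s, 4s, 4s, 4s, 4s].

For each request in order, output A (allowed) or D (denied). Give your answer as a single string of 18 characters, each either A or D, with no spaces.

Answer: AAAAAAAAADAADDDDDD

Derivation:
Simulating step by step:
  req#1 t=1s: ALLOW
  req#2 t=1s: ALLOW
  req#3 t=1s: ALLOW
  req#4 t=2s: ALLOW
  req#5 t=2s: ALLOW
  req#6 t=2s: ALLOW
  req#7 t=3s: ALLOW
  req#8 t=3s: ALLOW
  req#9 t=3s: ALLOW
  req#10 t=3s: DENY
  req#11 t=4s: ALLOW
  req#12 t=4s: ALLOW
  req#13 t=4s: DENY
  req#14 t=4s: DENY
  req#15 t=4s: DENY
  req#16 t=4s: DENY
  req#17 t=4s: DENY
  req#18 t=4s: DENY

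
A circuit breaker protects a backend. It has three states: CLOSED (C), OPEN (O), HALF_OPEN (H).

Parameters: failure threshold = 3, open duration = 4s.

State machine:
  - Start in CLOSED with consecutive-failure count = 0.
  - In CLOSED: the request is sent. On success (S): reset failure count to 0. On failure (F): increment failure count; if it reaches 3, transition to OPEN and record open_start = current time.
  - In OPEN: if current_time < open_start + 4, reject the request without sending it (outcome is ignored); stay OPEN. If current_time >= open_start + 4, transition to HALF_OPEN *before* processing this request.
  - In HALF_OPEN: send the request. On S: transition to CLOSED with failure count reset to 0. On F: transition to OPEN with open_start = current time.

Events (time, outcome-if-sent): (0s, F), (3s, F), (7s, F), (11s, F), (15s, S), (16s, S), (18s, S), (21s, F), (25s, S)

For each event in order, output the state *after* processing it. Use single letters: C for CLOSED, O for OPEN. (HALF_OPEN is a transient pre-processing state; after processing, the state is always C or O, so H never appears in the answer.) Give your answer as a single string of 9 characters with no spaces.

State after each event:
  event#1 t=0s outcome=F: state=CLOSED
  event#2 t=3s outcome=F: state=CLOSED
  event#3 t=7s outcome=F: state=OPEN
  event#4 t=11s outcome=F: state=OPEN
  event#5 t=15s outcome=S: state=CLOSED
  event#6 t=16s outcome=S: state=CLOSED
  event#7 t=18s outcome=S: state=CLOSED
  event#8 t=21s outcome=F: state=CLOSED
  event#9 t=25s outcome=S: state=CLOSED

Answer: CCOOCCCCC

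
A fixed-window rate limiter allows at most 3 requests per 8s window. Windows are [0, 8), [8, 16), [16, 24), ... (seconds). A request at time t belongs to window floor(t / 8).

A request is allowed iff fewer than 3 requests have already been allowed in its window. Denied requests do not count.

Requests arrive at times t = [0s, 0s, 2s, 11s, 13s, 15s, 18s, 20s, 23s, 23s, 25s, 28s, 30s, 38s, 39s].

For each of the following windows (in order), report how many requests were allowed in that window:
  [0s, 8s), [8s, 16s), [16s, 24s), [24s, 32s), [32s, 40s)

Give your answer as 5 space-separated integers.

Answer: 3 3 3 3 2

Derivation:
Processing requests:
  req#1 t=0s (window 0): ALLOW
  req#2 t=0s (window 0): ALLOW
  req#3 t=2s (window 0): ALLOW
  req#4 t=11s (window 1): ALLOW
  req#5 t=13s (window 1): ALLOW
  req#6 t=15s (window 1): ALLOW
  req#7 t=18s (window 2): ALLOW
  req#8 t=20s (window 2): ALLOW
  req#9 t=23s (window 2): ALLOW
  req#10 t=23s (window 2): DENY
  req#11 t=25s (window 3): ALLOW
  req#12 t=28s (window 3): ALLOW
  req#13 t=30s (window 3): ALLOW
  req#14 t=38s (window 4): ALLOW
  req#15 t=39s (window 4): ALLOW

Allowed counts by window: 3 3 3 3 2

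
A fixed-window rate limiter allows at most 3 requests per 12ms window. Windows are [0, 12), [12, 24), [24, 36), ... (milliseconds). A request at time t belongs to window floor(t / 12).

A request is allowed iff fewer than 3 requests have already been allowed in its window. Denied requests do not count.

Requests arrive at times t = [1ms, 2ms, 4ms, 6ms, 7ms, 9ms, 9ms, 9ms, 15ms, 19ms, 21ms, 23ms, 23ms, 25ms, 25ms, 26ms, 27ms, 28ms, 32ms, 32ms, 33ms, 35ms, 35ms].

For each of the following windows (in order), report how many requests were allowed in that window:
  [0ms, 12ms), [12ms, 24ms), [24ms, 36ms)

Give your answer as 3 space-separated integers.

Answer: 3 3 3

Derivation:
Processing requests:
  req#1 t=1ms (window 0): ALLOW
  req#2 t=2ms (window 0): ALLOW
  req#3 t=4ms (window 0): ALLOW
  req#4 t=6ms (window 0): DENY
  req#5 t=7ms (window 0): DENY
  req#6 t=9ms (window 0): DENY
  req#7 t=9ms (window 0): DENY
  req#8 t=9ms (window 0): DENY
  req#9 t=15ms (window 1): ALLOW
  req#10 t=19ms (window 1): ALLOW
  req#11 t=21ms (window 1): ALLOW
  req#12 t=23ms (window 1): DENY
  req#13 t=23ms (window 1): DENY
  req#14 t=25ms (window 2): ALLOW
  req#15 t=25ms (window 2): ALLOW
  req#16 t=26ms (window 2): ALLOW
  req#17 t=27ms (window 2): DENY
  req#18 t=28ms (window 2): DENY
  req#19 t=32ms (window 2): DENY
  req#20 t=32ms (window 2): DENY
  req#21 t=33ms (window 2): DENY
  req#22 t=35ms (window 2): DENY
  req#23 t=35ms (window 2): DENY

Allowed counts by window: 3 3 3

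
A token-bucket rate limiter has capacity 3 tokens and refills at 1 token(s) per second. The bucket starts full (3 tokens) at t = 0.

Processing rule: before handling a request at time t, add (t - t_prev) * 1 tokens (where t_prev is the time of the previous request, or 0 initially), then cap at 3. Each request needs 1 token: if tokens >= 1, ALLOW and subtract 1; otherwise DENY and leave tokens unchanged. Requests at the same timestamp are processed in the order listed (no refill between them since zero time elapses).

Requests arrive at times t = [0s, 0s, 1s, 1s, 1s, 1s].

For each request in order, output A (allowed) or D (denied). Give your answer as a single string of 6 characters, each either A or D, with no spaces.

Answer: AAAADD

Derivation:
Simulating step by step:
  req#1 t=0s: ALLOW
  req#2 t=0s: ALLOW
  req#3 t=1s: ALLOW
  req#4 t=1s: ALLOW
  req#5 t=1s: DENY
  req#6 t=1s: DENY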